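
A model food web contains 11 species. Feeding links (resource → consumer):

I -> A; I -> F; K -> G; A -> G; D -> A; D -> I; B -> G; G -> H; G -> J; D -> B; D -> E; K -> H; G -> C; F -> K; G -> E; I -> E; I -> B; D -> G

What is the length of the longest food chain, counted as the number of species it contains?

One longest chain: D → I → F → K → G → E.
It has 6 species and 5 links.

6 species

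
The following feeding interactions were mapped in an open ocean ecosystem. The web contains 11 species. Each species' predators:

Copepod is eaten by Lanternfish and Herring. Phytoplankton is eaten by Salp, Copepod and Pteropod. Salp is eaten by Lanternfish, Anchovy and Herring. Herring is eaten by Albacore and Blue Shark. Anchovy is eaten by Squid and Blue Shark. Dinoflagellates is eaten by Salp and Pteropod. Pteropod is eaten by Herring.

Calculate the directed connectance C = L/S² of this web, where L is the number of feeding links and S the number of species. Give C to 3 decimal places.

The web has S = 11 species and L = 15 feeding links.
C = L / S² = 15 / 121 = 0.1240 ≈ 0.124.

C = 0.124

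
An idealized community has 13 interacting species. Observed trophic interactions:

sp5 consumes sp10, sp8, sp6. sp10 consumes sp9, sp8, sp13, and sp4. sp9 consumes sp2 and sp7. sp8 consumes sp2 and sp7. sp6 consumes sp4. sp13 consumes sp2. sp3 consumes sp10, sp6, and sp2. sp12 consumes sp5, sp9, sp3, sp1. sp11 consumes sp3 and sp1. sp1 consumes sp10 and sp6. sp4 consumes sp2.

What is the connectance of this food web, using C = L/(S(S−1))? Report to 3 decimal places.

C = 0.160

The web has S = 13 species and L = 25 feeding links.
C = L / (S(S−1)) = 25 / 156 = 0.1603 ≈ 0.160.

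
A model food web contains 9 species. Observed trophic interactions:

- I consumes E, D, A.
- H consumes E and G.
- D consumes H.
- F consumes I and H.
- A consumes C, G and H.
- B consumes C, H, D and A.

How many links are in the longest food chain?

One longest chain: G → H → A → I → F.
It has 5 species and 4 links.

4 links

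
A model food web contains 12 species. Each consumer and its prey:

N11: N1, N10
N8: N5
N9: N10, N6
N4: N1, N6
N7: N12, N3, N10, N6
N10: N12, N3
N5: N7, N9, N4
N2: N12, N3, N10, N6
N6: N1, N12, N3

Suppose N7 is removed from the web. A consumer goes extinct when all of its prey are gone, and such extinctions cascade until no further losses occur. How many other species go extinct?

Remove N7.
Every predator of it retains at least one other prey: N5 still has N9, N4.
No consumer loses all prey, so no secondary extinctions occur.

0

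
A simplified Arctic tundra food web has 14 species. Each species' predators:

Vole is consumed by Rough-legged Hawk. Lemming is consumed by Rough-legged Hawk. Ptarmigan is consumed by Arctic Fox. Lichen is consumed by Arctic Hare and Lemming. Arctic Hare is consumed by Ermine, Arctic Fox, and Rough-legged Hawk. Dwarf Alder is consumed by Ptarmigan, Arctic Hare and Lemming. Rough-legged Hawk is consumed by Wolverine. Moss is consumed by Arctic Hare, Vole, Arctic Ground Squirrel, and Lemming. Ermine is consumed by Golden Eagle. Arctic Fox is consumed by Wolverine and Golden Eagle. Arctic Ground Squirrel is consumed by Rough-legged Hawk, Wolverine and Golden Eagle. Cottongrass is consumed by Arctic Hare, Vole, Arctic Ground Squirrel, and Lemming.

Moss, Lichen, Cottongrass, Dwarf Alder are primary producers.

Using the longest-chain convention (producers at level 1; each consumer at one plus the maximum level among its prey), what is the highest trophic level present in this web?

4

Producers (level 1): Moss, Lichen, Cottongrass, Dwarf Alder.
Moss → Arctic Ground Squirrel → Rough-legged Hawk → Wolverine gives Wolverine level 4.
No species has a prey at level 4, so no species reaches level 5.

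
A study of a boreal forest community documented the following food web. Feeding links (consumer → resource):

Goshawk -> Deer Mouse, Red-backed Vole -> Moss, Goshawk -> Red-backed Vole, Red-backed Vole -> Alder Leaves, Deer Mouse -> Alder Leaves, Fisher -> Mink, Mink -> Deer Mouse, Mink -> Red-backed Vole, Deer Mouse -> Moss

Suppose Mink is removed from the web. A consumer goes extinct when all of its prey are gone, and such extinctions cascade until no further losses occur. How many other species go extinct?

1

Remove Mink.
Round 1: Fisher (all prey gone) → extinct.
No further losses. Total secondary extinctions: 1.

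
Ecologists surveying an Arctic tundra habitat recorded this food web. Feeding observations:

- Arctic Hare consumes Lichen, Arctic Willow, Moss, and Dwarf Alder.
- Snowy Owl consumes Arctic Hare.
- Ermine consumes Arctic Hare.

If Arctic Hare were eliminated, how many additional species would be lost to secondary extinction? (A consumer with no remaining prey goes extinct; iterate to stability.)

Remove Arctic Hare.
Round 1: Snowy Owl (all prey gone), Ermine (all prey gone) → extinct.
No further losses. Total secondary extinctions: 2.

2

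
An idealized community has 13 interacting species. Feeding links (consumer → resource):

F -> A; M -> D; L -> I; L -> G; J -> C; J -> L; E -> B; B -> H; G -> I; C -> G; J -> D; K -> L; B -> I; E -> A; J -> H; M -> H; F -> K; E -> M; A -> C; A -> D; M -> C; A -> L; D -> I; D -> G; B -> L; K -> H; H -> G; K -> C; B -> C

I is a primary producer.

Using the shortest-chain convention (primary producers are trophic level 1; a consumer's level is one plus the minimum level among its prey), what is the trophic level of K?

I is a producer → level 1.
L eats I → level 2.
K eats L → level 3.
No prey of K is below level 2, so 3 is the minimum.

Trophic level 3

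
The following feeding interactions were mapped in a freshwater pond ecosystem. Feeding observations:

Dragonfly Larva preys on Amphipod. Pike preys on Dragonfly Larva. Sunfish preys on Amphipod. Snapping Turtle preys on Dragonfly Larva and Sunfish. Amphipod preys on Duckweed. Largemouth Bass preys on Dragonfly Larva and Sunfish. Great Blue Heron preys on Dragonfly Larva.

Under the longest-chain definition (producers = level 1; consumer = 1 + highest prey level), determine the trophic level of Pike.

Trophic level 4

Duckweed is a producer → level 1.
Amphipod eats Duckweed → level 2.
Dragonfly Larva eats Amphipod → level 3.
Pike eats Dragonfly Larva → level 4.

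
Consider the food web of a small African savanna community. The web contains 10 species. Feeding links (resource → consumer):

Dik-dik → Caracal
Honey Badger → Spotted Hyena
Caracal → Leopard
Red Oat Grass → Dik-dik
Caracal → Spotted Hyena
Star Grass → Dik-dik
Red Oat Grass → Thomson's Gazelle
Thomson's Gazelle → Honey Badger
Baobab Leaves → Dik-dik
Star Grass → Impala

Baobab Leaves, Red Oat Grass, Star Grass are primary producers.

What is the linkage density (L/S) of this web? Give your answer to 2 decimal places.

L/S = 1.00

There are L = 10 links among S = 10 species.
L/S = 10/10 = 1.0000 ≈ 1.00.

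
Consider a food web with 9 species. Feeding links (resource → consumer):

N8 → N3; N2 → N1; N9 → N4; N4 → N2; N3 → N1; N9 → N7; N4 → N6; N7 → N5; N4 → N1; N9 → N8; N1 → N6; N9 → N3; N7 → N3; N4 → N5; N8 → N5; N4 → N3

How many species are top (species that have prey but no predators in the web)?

Top species (has prey, but nothing eats it): N5, N6.
Count: 2.

2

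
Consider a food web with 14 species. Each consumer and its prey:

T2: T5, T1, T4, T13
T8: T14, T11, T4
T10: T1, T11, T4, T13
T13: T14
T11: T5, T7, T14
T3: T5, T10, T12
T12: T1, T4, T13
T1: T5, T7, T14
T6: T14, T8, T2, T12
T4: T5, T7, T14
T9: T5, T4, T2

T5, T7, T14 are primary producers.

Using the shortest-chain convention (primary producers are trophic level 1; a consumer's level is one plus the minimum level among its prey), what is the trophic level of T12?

Trophic level 3

T5 is a producer → level 1.
T1 eats T5 → level 2.
T12 eats T1 → level 3.
No prey of T12 is below level 2, so 3 is the minimum.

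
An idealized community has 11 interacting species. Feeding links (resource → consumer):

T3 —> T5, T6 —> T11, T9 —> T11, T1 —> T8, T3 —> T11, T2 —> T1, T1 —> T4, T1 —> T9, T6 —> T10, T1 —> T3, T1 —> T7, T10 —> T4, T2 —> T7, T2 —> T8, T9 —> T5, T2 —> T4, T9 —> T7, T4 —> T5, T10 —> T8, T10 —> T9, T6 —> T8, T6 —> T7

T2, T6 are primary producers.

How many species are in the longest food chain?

4 species

One longest chain: T2 → T1 → T3 → T11.
It has 4 species and 3 links.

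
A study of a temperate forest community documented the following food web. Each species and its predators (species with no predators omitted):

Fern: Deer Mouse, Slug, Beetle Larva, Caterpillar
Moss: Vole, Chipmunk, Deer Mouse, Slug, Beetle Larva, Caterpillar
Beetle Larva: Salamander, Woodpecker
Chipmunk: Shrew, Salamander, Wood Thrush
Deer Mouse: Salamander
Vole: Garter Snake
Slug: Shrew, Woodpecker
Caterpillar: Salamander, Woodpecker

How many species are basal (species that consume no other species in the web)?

2

Basal species (no prey listed): Fern, Moss.
Count: 2.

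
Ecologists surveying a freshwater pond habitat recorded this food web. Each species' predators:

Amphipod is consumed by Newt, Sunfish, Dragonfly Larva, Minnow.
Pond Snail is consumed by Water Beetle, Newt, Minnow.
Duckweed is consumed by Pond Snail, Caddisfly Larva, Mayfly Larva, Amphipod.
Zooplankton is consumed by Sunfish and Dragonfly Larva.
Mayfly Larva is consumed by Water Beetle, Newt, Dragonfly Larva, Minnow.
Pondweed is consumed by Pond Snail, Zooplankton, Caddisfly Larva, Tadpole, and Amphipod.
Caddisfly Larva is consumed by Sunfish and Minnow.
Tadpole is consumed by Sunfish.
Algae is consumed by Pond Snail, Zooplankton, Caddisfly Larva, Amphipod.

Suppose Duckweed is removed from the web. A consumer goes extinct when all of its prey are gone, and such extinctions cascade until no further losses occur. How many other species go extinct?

1

Remove Duckweed.
Round 1: Mayfly Larva (all prey gone) → extinct.
No further losses. Total secondary extinctions: 1.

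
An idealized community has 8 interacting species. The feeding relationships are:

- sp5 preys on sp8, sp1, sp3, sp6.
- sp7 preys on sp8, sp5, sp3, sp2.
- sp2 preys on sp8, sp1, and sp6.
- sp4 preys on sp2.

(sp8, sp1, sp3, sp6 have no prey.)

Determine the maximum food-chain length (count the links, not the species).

2 links

One longest chain: sp8 → sp2 → sp4.
It has 3 species and 2 links.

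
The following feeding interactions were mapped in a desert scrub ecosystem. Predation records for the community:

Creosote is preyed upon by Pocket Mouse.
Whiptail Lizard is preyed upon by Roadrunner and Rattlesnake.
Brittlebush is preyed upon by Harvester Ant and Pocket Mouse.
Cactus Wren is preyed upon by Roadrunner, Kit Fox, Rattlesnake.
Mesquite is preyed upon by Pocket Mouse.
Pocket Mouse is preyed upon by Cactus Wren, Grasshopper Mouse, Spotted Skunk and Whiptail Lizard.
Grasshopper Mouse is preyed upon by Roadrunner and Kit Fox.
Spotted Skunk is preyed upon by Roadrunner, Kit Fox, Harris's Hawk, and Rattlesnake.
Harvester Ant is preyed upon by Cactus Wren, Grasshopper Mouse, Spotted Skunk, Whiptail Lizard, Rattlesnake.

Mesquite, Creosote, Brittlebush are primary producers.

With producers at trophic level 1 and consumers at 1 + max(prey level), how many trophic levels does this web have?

4

Producers (level 1): Mesquite, Creosote, Brittlebush.
Brittlebush → Harvester Ant → Spotted Skunk → Harris's Hawk gives Harris's Hawk level 4.
No species has a prey at level 4, so no species reaches level 5.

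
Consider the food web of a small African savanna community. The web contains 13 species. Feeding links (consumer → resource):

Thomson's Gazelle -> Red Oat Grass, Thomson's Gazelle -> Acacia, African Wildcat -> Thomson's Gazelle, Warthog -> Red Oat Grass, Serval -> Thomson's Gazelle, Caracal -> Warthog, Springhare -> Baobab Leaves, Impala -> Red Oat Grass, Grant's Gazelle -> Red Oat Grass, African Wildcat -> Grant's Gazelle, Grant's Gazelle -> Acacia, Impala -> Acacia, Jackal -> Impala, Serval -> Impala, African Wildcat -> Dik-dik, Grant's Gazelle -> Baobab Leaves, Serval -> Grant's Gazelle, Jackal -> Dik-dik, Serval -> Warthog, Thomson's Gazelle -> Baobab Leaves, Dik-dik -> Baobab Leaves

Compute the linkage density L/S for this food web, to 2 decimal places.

There are L = 21 links among S = 13 species.
L/S = 21/13 = 1.6154 ≈ 1.62.

L/S = 1.62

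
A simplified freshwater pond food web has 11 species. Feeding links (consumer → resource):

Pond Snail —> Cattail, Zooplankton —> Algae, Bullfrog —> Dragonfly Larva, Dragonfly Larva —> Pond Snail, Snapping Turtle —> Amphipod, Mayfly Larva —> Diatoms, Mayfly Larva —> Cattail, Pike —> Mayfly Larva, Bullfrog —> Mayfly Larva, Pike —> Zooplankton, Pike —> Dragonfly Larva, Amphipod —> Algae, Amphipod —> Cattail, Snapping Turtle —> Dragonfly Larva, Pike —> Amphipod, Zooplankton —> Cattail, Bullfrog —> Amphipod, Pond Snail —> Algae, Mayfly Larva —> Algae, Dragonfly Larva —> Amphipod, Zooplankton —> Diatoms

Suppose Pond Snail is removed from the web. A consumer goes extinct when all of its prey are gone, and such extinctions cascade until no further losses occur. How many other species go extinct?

0

Remove Pond Snail.
Every predator of it retains at least one other prey: Dragonfly Larva still has Amphipod.
No consumer loses all prey, so no secondary extinctions occur.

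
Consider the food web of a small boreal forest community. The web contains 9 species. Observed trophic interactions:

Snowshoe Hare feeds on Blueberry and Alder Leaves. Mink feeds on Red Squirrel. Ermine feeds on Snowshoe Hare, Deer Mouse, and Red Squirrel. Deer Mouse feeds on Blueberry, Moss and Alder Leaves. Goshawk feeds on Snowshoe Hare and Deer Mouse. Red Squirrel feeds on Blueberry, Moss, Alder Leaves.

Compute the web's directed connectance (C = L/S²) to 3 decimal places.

C = 0.173

The web has S = 9 species and L = 14 feeding links.
C = L / S² = 14 / 81 = 0.1728 ≈ 0.173.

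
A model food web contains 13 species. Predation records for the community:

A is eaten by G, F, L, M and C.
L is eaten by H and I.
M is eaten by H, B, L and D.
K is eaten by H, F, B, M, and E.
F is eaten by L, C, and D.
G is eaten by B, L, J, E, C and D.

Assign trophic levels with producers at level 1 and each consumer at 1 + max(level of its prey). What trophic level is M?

Trophic level 2

A is a producer → level 1.
M eats A (level 1); other prey at levels: K 1 → level 2.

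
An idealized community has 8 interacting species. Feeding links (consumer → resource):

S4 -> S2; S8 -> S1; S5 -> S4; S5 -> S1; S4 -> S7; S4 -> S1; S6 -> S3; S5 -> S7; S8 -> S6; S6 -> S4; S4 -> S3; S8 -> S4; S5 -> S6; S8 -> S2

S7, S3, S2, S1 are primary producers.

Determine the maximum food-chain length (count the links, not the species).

One longest chain: S7 → S4 → S6 → S8.
It has 4 species and 3 links.

3 links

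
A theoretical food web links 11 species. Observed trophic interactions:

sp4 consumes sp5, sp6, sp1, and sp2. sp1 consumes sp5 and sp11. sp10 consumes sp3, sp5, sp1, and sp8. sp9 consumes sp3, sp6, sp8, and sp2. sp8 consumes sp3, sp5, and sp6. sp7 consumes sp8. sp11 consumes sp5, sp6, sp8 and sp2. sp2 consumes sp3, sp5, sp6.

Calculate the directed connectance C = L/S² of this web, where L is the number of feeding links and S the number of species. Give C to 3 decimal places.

C = 0.207

The web has S = 11 species and L = 25 feeding links.
C = L / S² = 25 / 121 = 0.2066 ≈ 0.207.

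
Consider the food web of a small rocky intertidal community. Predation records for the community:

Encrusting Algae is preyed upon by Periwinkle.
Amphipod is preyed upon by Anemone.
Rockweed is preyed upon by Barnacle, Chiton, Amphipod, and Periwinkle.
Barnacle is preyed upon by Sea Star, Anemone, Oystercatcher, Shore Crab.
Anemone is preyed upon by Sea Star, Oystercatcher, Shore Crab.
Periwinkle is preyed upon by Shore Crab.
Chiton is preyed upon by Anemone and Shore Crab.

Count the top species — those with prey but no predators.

Top species (has prey, but nothing eats it): Oystercatcher, Sea Star, Shore Crab.
Count: 3.

3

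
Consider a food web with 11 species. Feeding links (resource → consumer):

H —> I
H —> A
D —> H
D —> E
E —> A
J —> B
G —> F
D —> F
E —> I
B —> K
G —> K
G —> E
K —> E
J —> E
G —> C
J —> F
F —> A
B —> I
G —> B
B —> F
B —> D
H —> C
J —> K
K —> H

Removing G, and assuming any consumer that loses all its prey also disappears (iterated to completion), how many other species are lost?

Remove G.
Every predator of it retains at least one other prey: B still has J; K still has J, B; F still has J, B, D; E still has J, D, K; C still has H.
No consumer loses all prey, so no secondary extinctions occur.

0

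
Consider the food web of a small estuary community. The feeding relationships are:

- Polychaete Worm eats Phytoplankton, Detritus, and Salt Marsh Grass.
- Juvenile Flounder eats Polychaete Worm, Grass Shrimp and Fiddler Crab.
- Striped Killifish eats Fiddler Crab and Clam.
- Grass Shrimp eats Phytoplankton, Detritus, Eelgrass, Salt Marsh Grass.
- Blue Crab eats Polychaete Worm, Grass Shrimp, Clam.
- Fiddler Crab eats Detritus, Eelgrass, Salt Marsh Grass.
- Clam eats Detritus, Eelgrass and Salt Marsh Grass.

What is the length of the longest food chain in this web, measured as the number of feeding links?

One longest chain: Eelgrass → Fiddler Crab → Striped Killifish.
It has 3 species and 2 links.

2 links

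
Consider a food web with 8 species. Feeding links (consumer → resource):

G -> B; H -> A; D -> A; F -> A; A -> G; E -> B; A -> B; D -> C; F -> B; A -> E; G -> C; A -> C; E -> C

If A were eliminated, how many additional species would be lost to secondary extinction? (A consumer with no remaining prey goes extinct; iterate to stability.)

Remove A.
Round 1: H (all prey gone) → extinct.
No further losses. Total secondary extinctions: 1.

1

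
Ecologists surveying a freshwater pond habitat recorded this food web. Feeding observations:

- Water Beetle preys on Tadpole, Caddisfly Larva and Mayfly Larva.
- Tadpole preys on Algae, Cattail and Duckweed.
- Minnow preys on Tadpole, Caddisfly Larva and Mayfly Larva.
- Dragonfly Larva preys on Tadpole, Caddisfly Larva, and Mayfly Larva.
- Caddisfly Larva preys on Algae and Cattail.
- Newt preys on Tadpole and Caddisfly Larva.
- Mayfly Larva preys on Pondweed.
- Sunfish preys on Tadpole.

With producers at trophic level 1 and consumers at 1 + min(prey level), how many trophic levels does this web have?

3

Producers (level 1): Duckweed, Algae, Pondweed, Cattail.
Following each consumer down to its lowest-level prey: Duckweed → Tadpole → Newt (levels 1 through 3).
All prey of Newt (Tadpole 2, Caddisfly Larva 2) are at level 2 or above, so Newt is at level 1 + 2 = 3.
Every consumer has at least one prey at level 2 or below, so none exceeds level 3.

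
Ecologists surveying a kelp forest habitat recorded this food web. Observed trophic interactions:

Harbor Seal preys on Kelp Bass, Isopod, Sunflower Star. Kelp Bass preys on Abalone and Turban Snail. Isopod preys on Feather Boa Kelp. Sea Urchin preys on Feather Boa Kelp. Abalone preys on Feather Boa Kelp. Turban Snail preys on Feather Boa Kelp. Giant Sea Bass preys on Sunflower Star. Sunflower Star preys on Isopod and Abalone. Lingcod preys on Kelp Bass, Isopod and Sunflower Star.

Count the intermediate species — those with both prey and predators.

Intermediate species (has both prey and predators): Abalone, Turban Snail, Isopod, Kelp Bass, Sunflower Star.
Count: 5.

5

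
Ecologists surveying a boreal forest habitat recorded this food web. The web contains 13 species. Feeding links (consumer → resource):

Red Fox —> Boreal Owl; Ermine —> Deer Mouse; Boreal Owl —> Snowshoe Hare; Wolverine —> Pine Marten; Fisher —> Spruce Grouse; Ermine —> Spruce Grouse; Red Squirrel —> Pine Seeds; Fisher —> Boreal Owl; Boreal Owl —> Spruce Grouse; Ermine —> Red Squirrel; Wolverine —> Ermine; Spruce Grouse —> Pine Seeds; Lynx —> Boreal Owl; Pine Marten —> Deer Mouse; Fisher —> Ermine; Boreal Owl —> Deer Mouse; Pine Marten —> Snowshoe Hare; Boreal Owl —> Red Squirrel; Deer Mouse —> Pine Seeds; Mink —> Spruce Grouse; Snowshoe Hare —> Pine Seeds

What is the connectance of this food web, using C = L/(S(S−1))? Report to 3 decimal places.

C = 0.135

The web has S = 13 species and L = 21 feeding links.
C = L / (S(S−1)) = 21 / 156 = 0.1346 ≈ 0.135.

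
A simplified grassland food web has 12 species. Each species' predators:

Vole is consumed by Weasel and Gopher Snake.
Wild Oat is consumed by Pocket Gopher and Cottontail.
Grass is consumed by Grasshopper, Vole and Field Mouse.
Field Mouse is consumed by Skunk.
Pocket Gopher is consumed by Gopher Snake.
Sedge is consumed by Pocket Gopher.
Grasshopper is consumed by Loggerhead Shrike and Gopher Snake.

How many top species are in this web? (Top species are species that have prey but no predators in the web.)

5

Top species (has prey, but nothing eats it): Cottontail, Loggerhead Shrike, Skunk, Weasel, Gopher Snake.
Count: 5.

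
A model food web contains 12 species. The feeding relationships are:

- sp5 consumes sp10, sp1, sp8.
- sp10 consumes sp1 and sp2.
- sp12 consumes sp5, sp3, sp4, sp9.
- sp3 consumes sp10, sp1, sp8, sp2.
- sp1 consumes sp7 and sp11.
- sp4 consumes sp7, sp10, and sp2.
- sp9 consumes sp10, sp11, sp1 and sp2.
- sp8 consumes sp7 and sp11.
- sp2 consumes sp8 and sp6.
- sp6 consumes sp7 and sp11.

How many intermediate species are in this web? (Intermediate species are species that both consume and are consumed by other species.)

Intermediate species (has both prey and predators): sp8, sp6, sp1, sp2, sp10, sp9, sp3, sp5, sp4.
Count: 9.

9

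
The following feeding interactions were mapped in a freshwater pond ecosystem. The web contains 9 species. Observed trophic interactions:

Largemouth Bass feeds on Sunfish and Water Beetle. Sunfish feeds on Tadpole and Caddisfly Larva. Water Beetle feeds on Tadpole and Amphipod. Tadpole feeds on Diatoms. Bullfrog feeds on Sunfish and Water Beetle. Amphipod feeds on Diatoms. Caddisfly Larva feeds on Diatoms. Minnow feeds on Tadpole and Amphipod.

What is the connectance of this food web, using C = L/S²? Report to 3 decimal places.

The web has S = 9 species and L = 13 feeding links.
C = L / S² = 13 / 81 = 0.1605 ≈ 0.160.

C = 0.160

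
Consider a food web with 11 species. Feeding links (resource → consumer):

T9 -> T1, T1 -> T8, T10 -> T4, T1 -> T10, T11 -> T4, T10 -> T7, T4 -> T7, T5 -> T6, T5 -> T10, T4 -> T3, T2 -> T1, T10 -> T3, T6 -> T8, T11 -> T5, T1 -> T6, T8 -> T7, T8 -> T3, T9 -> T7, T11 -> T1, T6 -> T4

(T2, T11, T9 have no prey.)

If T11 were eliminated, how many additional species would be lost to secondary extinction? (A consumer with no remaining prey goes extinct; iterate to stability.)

1

Remove T11.
Round 1: T5 (all prey gone) → extinct.
No further losses. Total secondary extinctions: 1.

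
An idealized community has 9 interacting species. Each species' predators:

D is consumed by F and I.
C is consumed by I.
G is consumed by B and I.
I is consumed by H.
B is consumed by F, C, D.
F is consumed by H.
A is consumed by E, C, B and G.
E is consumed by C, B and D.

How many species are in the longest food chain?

6 species

One longest chain: A → E → B → D → I → H.
It has 6 species and 5 links.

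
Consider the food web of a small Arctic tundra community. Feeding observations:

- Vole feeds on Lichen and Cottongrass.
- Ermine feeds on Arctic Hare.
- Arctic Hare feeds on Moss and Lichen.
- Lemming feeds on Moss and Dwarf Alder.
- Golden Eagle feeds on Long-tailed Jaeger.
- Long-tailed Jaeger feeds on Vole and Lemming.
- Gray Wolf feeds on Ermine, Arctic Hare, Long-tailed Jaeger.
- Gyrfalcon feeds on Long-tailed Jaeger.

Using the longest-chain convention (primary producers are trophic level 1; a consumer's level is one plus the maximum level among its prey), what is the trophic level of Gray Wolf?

Moss is a producer → level 1.
Arctic Hare eats Moss (level 1); other prey at levels: Lichen 1 → level 2.
Ermine eats Arctic Hare → level 3.
Gray Wolf eats Ermine (level 3); other prey at levels: Arctic Hare 2, Long-tailed Jaeger 3 → level 4.

Trophic level 4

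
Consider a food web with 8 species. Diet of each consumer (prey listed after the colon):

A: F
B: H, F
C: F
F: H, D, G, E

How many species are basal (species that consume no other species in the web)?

4

Basal species (no prey listed): H, D, G, E.
Count: 4.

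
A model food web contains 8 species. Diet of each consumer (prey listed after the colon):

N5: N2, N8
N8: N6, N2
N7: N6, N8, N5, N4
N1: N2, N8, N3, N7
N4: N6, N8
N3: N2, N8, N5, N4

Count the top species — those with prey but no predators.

1

Top species (has prey, but nothing eats it): N1.
Count: 1.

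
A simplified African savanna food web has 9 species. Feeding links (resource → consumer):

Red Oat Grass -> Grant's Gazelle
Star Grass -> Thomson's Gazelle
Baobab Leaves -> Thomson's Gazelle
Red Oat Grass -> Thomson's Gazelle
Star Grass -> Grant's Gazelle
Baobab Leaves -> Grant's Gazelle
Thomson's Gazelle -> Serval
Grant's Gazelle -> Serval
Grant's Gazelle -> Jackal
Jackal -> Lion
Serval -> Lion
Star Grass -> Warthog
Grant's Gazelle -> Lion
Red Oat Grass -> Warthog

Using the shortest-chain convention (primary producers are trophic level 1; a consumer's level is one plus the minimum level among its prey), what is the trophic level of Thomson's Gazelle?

Red Oat Grass is a producer → level 1.
Thomson's Gazelle eats Red Oat Grass → level 2.

Trophic level 2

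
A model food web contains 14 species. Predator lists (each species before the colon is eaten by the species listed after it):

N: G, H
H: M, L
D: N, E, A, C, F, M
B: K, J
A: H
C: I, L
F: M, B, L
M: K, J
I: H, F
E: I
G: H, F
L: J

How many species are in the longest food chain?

6 species

One longest chain: D → E → I → F → M → K.
It has 6 species and 5 links.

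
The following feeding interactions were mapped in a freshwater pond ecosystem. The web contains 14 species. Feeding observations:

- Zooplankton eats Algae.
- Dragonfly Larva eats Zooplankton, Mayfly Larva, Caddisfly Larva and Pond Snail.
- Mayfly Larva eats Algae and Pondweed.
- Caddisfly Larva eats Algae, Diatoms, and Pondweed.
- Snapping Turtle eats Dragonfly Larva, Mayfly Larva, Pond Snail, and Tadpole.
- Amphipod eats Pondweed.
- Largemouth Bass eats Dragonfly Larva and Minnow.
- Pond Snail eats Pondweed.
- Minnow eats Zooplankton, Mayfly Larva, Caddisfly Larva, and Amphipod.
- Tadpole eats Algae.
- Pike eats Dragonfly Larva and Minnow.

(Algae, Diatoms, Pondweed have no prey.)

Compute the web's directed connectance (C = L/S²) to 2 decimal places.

C = 0.13

The web has S = 14 species and L = 25 feeding links.
C = L / S² = 25 / 196 = 0.1276 ≈ 0.13.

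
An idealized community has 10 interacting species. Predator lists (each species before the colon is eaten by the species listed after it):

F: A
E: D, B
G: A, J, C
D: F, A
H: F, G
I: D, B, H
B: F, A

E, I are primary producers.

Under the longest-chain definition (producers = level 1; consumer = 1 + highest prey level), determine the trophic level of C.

Trophic level 4

I is a producer → level 1.
H eats I → level 2.
G eats H → level 3.
C eats G → level 4.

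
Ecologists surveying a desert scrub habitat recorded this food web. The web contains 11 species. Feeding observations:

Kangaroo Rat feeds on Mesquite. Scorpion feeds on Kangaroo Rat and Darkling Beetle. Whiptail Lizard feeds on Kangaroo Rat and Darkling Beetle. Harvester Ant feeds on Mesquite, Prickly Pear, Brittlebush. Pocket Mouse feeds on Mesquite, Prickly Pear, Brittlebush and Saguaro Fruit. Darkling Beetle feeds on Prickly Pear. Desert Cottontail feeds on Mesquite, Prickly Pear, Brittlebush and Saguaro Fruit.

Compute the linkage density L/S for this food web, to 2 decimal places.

There are L = 17 links among S = 11 species.
L/S = 17/11 = 1.5455 ≈ 1.55.

L/S = 1.55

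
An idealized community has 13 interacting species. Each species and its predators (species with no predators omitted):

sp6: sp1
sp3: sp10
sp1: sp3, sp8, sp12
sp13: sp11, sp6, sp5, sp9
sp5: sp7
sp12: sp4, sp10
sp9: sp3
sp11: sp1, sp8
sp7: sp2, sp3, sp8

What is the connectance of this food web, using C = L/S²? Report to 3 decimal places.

The web has S = 13 species and L = 18 feeding links.
C = L / S² = 18 / 169 = 0.1065 ≈ 0.107.

C = 0.107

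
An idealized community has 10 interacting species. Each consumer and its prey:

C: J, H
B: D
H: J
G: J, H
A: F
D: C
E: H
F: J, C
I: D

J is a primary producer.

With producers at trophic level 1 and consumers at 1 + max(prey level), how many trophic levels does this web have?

Producers (level 1): J.
J → H → C → D → B gives B level 5.
No species has a prey at level 5, so no species reaches level 6.

5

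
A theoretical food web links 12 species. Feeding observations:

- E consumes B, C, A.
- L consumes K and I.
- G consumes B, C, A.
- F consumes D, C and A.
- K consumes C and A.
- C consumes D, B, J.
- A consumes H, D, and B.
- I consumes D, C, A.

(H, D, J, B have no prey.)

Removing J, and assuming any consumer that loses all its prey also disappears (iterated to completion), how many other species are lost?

Remove J.
Every predator of it retains at least one other prey: C still has D, B.
No consumer loses all prey, so no secondary extinctions occur.

0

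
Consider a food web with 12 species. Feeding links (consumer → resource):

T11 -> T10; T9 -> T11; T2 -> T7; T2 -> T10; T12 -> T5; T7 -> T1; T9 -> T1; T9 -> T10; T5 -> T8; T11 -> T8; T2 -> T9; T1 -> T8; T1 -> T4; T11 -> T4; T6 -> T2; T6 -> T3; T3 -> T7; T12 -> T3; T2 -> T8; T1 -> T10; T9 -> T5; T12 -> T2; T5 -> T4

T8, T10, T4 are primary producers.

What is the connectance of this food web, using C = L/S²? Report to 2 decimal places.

The web has S = 12 species and L = 23 feeding links.
C = L / S² = 23 / 144 = 0.1597 ≈ 0.16.

C = 0.16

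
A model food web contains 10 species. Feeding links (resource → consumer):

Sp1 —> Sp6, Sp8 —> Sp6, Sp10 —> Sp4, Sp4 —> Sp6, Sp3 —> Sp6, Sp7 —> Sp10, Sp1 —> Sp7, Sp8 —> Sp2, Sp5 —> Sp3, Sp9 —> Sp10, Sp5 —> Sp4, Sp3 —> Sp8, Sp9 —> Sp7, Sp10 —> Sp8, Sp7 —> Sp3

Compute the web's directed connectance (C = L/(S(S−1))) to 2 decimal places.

C = 0.17

The web has S = 10 species and L = 15 feeding links.
C = L / (S(S−1)) = 15 / 90 = 0.1667 ≈ 0.17.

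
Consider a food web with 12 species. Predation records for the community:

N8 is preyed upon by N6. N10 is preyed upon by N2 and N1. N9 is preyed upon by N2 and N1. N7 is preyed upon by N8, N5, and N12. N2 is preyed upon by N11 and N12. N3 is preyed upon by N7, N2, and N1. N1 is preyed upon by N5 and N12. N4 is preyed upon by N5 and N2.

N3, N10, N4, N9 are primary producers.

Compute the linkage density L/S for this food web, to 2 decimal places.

L/S = 1.42

There are L = 17 links among S = 12 species.
L/S = 17/12 = 1.4167 ≈ 1.42.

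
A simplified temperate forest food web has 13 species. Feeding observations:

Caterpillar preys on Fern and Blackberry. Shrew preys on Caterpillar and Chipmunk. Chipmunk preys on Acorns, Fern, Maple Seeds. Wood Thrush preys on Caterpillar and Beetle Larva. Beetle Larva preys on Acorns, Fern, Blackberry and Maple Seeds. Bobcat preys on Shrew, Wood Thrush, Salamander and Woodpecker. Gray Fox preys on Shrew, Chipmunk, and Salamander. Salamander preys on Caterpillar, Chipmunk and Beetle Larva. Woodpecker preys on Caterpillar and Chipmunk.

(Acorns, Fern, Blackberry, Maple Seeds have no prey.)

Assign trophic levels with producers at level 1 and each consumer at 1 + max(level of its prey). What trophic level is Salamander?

Trophic level 3

Fern is a producer → level 1.
Caterpillar eats Fern (level 1); other prey at levels: Blackberry 1 → level 2.
Salamander eats Caterpillar (level 2); other prey at levels: Chipmunk 2, Beetle Larva 2 → level 3.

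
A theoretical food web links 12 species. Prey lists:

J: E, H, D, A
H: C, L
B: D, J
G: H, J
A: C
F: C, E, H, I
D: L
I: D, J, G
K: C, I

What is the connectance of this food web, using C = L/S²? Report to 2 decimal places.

The web has S = 12 species and L = 21 feeding links.
C = L / S² = 21 / 144 = 0.1458 ≈ 0.15.

C = 0.15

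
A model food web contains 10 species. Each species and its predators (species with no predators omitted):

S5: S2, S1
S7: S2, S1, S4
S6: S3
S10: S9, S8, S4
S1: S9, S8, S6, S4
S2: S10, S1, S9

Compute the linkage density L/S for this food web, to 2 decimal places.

L/S = 1.60

There are L = 16 links among S = 10 species.
L/S = 16/10 = 1.6000 ≈ 1.60.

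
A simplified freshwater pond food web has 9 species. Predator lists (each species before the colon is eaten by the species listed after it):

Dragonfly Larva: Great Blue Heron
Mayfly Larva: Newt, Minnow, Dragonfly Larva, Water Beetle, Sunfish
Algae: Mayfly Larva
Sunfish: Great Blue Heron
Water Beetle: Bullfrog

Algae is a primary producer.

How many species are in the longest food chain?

One longest chain: Algae → Mayfly Larva → Water Beetle → Bullfrog.
It has 4 species and 3 links.

4 species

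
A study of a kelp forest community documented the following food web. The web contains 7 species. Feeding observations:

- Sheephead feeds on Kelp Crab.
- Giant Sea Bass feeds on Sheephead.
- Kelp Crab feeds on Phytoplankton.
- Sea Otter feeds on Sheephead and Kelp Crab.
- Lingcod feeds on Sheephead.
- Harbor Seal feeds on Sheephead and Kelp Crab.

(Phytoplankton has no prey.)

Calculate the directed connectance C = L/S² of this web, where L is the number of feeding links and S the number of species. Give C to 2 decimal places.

The web has S = 7 species and L = 8 feeding links.
C = L / S² = 8 / 49 = 0.1633 ≈ 0.16.

C = 0.16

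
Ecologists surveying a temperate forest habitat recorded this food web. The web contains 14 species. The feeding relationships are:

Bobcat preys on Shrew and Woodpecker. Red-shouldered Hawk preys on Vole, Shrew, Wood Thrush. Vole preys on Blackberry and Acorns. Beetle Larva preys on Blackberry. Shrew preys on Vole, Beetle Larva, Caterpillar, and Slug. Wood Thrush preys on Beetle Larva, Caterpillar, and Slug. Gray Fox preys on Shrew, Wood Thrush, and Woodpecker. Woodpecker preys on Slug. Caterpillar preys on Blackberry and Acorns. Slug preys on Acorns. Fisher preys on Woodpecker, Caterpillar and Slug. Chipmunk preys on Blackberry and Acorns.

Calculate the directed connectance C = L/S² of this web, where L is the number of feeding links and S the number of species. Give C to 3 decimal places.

The web has S = 14 species and L = 27 feeding links.
C = L / S² = 27 / 196 = 0.1378 ≈ 0.138.

C = 0.138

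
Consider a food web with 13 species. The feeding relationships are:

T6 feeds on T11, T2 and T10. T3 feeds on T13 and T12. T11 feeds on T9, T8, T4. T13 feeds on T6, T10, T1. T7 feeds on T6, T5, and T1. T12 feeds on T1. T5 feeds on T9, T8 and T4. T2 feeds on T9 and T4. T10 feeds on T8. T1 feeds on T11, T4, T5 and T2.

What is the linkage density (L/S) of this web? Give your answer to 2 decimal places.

There are L = 25 links among S = 13 species.
L/S = 25/13 = 1.9231 ≈ 1.92.

L/S = 1.92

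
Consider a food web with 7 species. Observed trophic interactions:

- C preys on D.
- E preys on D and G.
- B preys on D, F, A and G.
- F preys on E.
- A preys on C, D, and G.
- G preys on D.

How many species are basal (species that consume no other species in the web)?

1

Basal species (no prey listed): D.
Count: 1.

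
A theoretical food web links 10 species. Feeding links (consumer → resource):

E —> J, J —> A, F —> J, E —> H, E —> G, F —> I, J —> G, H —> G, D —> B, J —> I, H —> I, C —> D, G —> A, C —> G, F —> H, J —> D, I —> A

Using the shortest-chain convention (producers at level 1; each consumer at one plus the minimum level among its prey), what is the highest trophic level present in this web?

3

Producers (level 1): A, B.
Following each consumer down to its lowest-level prey: A → G → H (levels 1 through 3).
All prey of H (G 2, I 2) are at level 2 or above, so H is at level 1 + 2 = 3.
Every consumer has at least one prey at level 2 or below, so none exceeds level 3.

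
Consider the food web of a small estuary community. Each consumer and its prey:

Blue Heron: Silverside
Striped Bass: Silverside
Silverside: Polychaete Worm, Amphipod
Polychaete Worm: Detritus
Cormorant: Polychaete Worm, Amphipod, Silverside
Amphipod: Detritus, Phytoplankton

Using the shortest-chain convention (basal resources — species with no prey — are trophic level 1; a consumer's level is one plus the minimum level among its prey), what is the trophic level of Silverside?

Trophic level 3

Detritus has no prey (basal) → level 1.
Polychaete Worm eats Detritus → level 2.
Silverside eats Polychaete Worm → level 3.
No prey of Silverside is below level 2, so 3 is the minimum.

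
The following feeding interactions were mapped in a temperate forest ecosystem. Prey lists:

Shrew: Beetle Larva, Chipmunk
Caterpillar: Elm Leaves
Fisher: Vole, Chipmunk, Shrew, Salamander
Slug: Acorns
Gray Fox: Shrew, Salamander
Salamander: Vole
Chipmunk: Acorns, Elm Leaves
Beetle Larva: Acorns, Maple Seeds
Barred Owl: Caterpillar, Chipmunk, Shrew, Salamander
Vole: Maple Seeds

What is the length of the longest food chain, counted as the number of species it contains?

One longest chain: Acorns → Beetle Larva → Shrew → Fisher.
It has 4 species and 3 links.

4 species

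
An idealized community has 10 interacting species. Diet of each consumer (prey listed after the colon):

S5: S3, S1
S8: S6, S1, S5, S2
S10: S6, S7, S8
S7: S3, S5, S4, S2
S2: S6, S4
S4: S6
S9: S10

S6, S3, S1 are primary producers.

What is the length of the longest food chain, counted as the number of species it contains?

One longest chain: S6 → S4 → S2 → S7 → S10 → S9.
It has 6 species and 5 links.

6 species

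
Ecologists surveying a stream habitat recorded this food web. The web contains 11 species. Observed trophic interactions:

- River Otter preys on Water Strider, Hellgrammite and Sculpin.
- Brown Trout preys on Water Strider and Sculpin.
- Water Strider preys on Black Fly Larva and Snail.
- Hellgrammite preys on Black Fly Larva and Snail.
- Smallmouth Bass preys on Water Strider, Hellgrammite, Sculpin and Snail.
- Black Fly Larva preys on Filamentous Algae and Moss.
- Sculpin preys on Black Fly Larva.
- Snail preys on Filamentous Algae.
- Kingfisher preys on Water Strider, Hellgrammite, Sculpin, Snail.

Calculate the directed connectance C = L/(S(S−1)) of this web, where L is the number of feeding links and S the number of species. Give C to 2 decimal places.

C = 0.19

The web has S = 11 species and L = 21 feeding links.
C = L / (S(S−1)) = 21 / 110 = 0.1909 ≈ 0.19.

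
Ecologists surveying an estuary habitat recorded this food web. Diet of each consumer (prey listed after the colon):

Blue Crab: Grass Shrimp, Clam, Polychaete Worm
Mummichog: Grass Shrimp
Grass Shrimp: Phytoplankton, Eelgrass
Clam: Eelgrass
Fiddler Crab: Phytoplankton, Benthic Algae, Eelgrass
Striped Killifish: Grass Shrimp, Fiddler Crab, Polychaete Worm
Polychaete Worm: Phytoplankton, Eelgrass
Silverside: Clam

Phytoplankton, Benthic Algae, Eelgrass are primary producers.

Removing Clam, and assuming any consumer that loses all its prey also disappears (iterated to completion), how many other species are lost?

Remove Clam.
Round 1: Silverside (all prey gone) → extinct.
No further losses. Total secondary extinctions: 1.

1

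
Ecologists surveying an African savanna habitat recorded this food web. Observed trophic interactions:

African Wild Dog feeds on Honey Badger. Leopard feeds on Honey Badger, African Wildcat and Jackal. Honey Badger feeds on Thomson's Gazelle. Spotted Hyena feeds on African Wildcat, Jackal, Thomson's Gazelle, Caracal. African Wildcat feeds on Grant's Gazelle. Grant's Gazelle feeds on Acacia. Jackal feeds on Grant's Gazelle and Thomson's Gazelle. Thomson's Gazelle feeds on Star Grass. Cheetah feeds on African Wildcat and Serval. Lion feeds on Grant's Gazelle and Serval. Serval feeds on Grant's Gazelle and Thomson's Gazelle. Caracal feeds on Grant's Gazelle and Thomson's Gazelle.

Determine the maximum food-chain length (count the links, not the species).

One longest chain: Acacia → Grant's Gazelle → Serval → Lion.
It has 4 species and 3 links.

3 links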